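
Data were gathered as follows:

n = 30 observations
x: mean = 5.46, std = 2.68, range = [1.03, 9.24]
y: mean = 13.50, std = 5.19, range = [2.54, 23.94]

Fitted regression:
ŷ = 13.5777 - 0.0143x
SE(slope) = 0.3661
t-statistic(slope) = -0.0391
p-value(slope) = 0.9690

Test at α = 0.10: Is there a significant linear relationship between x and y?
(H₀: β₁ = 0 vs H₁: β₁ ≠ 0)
Since p-value = 0.9690 ≥ α = 0.10, fail to reject H₀ — the slope is not significantly different from 0.

Hypothesis test for the slope coefficient:

H₀: β₁ = 0 (no linear relationship)
H₁: β₁ ≠ 0 (linear relationship exists)

Test statistic: t = β̂₁ / SE(β̂₁) = -0.0143 / 0.3661 = -0.0391

p = 0.9690: how often a slope estimate this far from 0 (in SE units) would arise by chance if β₁ were truly 0.

Decision rule: reject H₀ if p-value < α.
p-value = 0.9690 ≥ α = 0.10 → fail to reject H₀.

There is not sufficient evidence at the 10% significance level to conclude that a linear relationship exists between x and y.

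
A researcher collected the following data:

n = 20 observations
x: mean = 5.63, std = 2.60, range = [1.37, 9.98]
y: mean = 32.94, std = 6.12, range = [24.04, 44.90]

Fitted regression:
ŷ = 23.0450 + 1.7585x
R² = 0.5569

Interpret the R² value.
The model explains 55.69% of the variance in y (R² = 0.5569), leaving 44.31% unexplained; the fit is moderate.

The coefficient of determination R² is the fraction of the total variation in y that the fitted line accounts for.

Here R² = 0.5569:
- Explained: 55.69% of the variation in y
- Unexplained (residual): 100% − 55.69% = 44.31%
- Rule of thumb (below 0.3 weak; 0.3 to below 0.7 moderate; 0.7 and above strong) → moderate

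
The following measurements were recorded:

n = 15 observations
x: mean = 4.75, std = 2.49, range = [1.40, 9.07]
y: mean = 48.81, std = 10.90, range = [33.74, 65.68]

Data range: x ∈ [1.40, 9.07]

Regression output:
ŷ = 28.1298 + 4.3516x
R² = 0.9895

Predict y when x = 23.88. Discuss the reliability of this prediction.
ŷ = 132.0460, but this is extrapolation (above the data range [1.40, 9.07]) and may be unreliable.

Prediction calculation:
ŷ = 28.1298 + 4.3516 × 23.88
ŷ = 132.0460

Reliability:
- Data range: x ∈ [1.40, 9.07]
- Prediction point: x = 23.88 is 14.81 units above the observed range → this is EXTRAPOLATION, not interpolation

Why that matters here:
- The linear relationship may not hold outside the observed range
- R² describes fit only over the sampled x values; it says nothing about behaviour beyond them

Report the number if required, but flag clearly that it is an extrapolation.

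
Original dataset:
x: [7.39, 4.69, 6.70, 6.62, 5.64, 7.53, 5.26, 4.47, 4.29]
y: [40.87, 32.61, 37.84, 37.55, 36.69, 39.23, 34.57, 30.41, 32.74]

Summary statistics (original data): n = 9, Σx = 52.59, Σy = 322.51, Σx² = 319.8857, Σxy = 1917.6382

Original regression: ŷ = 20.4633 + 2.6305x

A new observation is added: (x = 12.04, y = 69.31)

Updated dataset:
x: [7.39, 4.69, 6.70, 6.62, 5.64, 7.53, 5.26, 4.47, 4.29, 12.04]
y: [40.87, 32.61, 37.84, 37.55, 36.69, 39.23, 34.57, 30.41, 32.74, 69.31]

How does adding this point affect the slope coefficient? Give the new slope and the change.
Adding the point moves β₁ from 2.6305 to 4.6623, i.e. it increases by 2.0318 (+77.2%).

x = 12.04 lies well outside the original x-range [4.29, 7.53] (x̄ ≈ 5.84), so this observation has high leverage and can move the slope substantially.

Step 1: Update the sums with the new point (n goes from 9 to 10)
Σx  = 52.59 + 12.04 = 64.63
Σy  = 322.51 + 69.31 = 391.82
Σx² = 319.8857 + 12.04² = 319.8857 + 144.9616 = 464.8473
Σxy = 1917.6382 + 12.04×69.31 = 1917.6382 + 834.4924 = 2752.1306

Step 2: Recompute the slope with b₁ = (nΣxy − ΣxΣy) / (nΣx² − (Σx)²)
Numerator   = 10×2752.1306 − 64.63×391.82 = 27521.3060 − 25323.3266 = 2197.9794
Denominator = 10×464.8473 − 64.63² = 4648.4730 − 4177.0369 = 471.4361
b₁(new) = 2197.9794 / 471.4361 = 4.6623

(Same formula on the original sums: (9×1917.6382 − 52.59×322.51) / (9×319.8857 − 52.59²) = 297.9429 / 113.2632 = 2.6305, matching the given fit.)

Step 3: Change in slope
Δβ₁ = 4.6623 − 2.6305 = +2.0318
Relative change = +2.0318 / 2.6305 × 100% = +77.2%
→ the slope increases when the point is added.

A high-leverage point only changes the slope if it is off the original line; here y = 69.31 is above the original trend, so the slope increases.
In practice: examine leverage (hᵢ) and Cook's distance rather than deleting it automatically; refit with and without it and report both if conclusions differ.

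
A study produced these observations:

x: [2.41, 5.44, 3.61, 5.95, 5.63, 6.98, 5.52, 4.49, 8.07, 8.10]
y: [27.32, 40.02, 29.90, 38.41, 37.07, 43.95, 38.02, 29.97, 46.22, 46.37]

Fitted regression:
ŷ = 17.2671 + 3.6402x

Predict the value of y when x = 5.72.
ŷ = 38.0890

To predict y for x = 5.72, substitute into the regression equation:

ŷ = 17.2671 + 3.6402 × 5.72
ŷ = 17.2671 + 20.8219
ŷ = 38.0890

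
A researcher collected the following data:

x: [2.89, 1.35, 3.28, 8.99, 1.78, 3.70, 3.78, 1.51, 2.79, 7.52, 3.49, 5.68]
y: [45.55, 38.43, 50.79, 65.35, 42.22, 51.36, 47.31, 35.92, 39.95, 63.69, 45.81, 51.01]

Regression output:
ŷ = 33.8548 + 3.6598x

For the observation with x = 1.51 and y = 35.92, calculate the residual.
Residual = -3.4611

The residual is the difference between the actual value and the predicted value:

Residual = y - ŷ

Step 1: Calculate predicted value
ŷ = 33.8548 + 3.6598 × 1.51
ŷ = 39.3811

Step 2: Calculate residual
Residual = 35.92 - 39.3811
Residual = -3.4611

The residual is negative, so the observed y = 35.92 sits below the regression line (the line overestimates it by 3.4611).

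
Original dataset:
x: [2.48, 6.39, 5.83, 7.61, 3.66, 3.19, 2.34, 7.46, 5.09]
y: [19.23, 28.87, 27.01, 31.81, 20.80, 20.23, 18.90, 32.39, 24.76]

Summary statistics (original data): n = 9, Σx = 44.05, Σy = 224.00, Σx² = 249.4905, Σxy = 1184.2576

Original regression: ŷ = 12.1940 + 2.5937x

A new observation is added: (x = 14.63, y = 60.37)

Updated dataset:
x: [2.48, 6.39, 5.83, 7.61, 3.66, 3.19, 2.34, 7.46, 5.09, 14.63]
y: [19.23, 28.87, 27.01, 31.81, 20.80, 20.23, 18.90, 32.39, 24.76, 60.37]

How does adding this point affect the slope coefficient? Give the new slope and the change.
New slope β₁ = 3.3457 versus 2.5937 before: a change of +0.7520 (+29.0%).

The new point has HIGH LEVERAGE: x = 14.63 is far from the original mean x̄ = 44.05/9 ≈ 4.89 (original range [2.34, 7.61]).

Step 1: Update the sums with the new point (n goes from 9 to 10)
Σx  = 44.05 + 14.63 = 58.68
Σy  = 224.00 + 60.37 = 284.37
Σx² = 249.4905 + 14.63² = 249.4905 + 214.0369 = 463.5274
Σxy = 1184.2576 + 14.63×60.37 = 1184.2576 + 883.2131 = 2067.4707

Step 2: Recompute the slope with b₁ = (nΣxy − ΣxΣy) / (nΣx² − (Σx)²)
Numerator   = 10×2067.4707 − 58.68×284.37 = 20674.7070 − 16686.8316 = 3987.8754
Denominator = 10×463.5274 − 58.68² = 4635.2740 − 3443.3424 = 1191.9316
b₁(new) = 3987.8754 / 1191.9316 = 3.3457

(Same formula on the original sums: (9×1184.2576 − 44.05×224.00) / (9×249.4905 − 44.05²) = 791.1184 / 305.0120 = 2.5937, matching the given fit.)

Step 3: Change in slope
Δβ₁ = 3.3457 − 2.5937 = +0.7520
Relative change = +0.7520 / 2.5937 × 100% = +29.0%
→ the slope increases when the point is added.

Because the point sits above the extension of the original line at a high-leverage x, it tilts the fit up.
In practice: examine leverage (hᵢ) and Cook's distance rather than deleting it automatically.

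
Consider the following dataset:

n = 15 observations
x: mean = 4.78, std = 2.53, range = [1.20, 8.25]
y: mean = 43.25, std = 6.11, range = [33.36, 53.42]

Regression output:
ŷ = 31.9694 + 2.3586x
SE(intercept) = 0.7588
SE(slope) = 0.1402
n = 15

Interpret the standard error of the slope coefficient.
SE(β̂₁) = 0.1402 is the estimated standard deviation of the slope estimate across repeated samples; relative to β̂₁ = 2.3586 that is 5.9%, a precise estimate.

SE(β̂₁) = 0.1402 says: if we drew many samples of n = 15 from the same population and refit each time, the fitted slopes would scatter with a standard deviation of roughly 0.1402 around the true β₁.

Relative precision:
- SE / |β̂₁| = 0.1402 / 2.3586 = 5.9%
- Rule of thumb (under 20%: precise; 20% to under 50%: moderately precise; 50% or more: imprecise) → precise

Link to the t-test: t = β̂₁ / SE(β̂₁) = 2.3586 / 0.1402 = 16.8231, the statistic for H₀: β₁ = 0.

What drives SE(β̂₁): larger n (here n = 15) → smaller SE.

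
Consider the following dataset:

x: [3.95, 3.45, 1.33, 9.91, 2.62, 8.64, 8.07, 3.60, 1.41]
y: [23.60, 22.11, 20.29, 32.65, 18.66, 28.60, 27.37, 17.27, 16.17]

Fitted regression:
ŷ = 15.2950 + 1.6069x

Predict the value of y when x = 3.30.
ŷ = 20.5978

Plug x = 3.30 into the fitted line:

ŷ = 15.2950 + 1.6069 × 3.30
ŷ = 15.2950 + 5.3028
ŷ = 20.5978

This is a point prediction; actual observations scatter around it by roughly the residual standard deviation.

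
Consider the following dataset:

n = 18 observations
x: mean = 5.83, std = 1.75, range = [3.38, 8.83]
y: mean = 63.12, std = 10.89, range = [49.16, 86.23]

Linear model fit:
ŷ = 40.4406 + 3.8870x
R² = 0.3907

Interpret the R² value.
About 39.07% of the variability in y is accounted for by the regression on x (R² = 0.3907) — a moderate linear fit.

R² (coefficient of determination) measures the proportion of variance in y explained by the regression model.

Here R² = 0.3907:
- Explained: 39.07% of the variation in y
- Unexplained (residual): 100% − 39.07% = 60.93%
- Rule of thumb (below 0.3 weak; 0.3 to below 0.7 moderate; 0.7 and above strong) → moderate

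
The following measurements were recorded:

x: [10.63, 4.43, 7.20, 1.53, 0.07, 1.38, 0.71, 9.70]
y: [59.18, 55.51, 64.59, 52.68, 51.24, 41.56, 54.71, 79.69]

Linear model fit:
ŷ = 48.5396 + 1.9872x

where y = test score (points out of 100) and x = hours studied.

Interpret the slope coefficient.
An increase of one hour in study time is associated with a 1.9872 points increase in predicted test score.

The slope β₁ = 1.9872 gives the rate at which the fitted test score changes with study time.

Interpretation:
- Study time up by 1 hour → predicted test score increases by 1.9872 points
- This is a linear approximation: the same per-unit change is assumed across the whole observed x range

The intercept β₀ = 48.5396 is the predicted test score when study time = 0.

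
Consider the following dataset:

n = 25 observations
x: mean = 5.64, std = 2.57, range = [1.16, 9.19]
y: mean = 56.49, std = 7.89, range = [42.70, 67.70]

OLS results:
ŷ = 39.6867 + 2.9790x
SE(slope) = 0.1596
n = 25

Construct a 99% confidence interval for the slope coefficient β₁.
The 99% CI for β₁ is (2.5310, 3.4270)

Confidence interval for the slope:

The 99% CI for β₁ is: β̂₁ ± t*(α/2, n-2) × SE(β̂₁)

Step 1: Find critical t-value
- Confidence level = 0.99
- Degrees of freedom = n - 2 = 25 - 2 = 23
- t*(α/2, 23) = 2.8073

Step 2: Calculate margin of error
Margin = 2.8073 × 0.1596 = 0.4480

Step 3: Construct interval
CI = 2.9790 ± 0.4480
CI = (2.5310, 3.4270)

Interpretation: intervals built this way capture the true β₁ in 99% of repeated samples; here the plausible range for the per-unit effect of x on y is 2.5310 to 3.4270.
Since 0 is outside the interval, a two-sided test at α = 0.01 would reject H₀: β₁ = 0.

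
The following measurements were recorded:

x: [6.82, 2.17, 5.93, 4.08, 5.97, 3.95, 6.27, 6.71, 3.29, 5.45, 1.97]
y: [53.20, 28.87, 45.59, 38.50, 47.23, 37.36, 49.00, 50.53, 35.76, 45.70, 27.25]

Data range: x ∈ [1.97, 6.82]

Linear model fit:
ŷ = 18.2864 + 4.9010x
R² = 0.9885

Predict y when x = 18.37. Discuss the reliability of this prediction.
ŷ = 108.3178 (extrapolation — x = 18.37 lies outside [1.97, 6.82], so reliability is low).

Prediction calculation:
ŷ = 18.2864 + 4.9010 × 18.37
ŷ = 108.3178

Reliability:
- Data range: x ∈ [1.97, 6.82]
- Prediction point: x = 18.37 is 11.55 units above the observed range → this is EXTRAPOLATION, not interpolation

Why that matters here:
- R² describes fit only over the sampled x values; it says nothing about behaviour beyond them
- The linear relationship may not hold outside the observed range

Report the number if required, but flag clearly that it is an extrapolation.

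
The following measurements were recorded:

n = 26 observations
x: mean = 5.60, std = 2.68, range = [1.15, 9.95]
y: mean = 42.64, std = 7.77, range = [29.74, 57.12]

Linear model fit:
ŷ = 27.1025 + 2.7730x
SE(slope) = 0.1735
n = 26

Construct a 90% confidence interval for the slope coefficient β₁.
The 90% CI for β₁ is (2.4762, 3.0698)

Confidence interval for the slope:

The 90% CI for β₁ is: β̂₁ ± t*(α/2, n-2) × SE(β̂₁)

Step 1: Find critical t-value
- Confidence level = 0.9
- Degrees of freedom = n - 2 = 26 - 2 = 24
- t*(α/2, 24) = 1.7109

Step 2: Calculate margin of error
Margin = 1.7109 × 0.1735 = 0.2968

Step 3: Construct interval
CI = 2.7730 ± 0.2968
CI = (2.4762, 3.0698)

Interpretation: We are 90% confident that the true slope β₁ lies between 2.4762 and 3.0698.
Both endpoints are positive, so the data support a genuinely positive slope at this confidence level.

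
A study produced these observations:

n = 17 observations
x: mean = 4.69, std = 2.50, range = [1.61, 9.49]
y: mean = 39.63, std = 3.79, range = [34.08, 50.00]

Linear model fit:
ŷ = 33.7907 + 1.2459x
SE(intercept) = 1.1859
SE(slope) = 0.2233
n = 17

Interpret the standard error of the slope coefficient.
SE(slope) = 0.2233 measures the uncertainty in the estimated slope. The coefficient is estimated precisely (SE/|β̂₁| = 17.9%).

SE(β̂₁) = 0.2233 says: if we drew many samples of n = 17 from the same population and refit each time, the fitted slopes would scatter with a standard deviation of roughly 0.2233 around the true β₁.

Relative precision:
- SE / |β̂₁| = 0.2233 / 1.2459 = 17.9%
- Rule of thumb (under 20%: precise; 20% to under 50%: moderately precise; 50% or more: imprecise) → precise

Rough 95% range (±2 SE): 1.2459 ± 0.4466 → (0.7993, 1.6925).

What drives SE(β̂₁): wider spread of x values → smaller SE; larger n (here n = 17) → smaller SE; more residual scatter → larger SE.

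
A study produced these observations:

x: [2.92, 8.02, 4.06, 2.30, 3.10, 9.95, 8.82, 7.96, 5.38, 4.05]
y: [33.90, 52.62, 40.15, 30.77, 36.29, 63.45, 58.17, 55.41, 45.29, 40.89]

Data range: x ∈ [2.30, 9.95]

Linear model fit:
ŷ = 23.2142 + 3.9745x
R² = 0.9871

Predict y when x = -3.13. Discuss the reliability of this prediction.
ŷ = 10.7740 (extrapolation — x = -3.13 lies outside [2.30, 9.95], so reliability is low).

Prediction calculation:
ŷ = 23.2142 + 3.9745 × (-3.13)
ŷ = 10.7740

Reliability:
- Data range: x ∈ [2.30, 9.95]
- Prediction point: x = -3.13 is 5.43 units below the observed range → this is EXTRAPOLATION, not interpolation

Why that matters here:
- The linear relationship may not hold outside the observed range
- R² describes fit only over the sampled x values; it says nothing about behaviour beyond them

The R² = 0.9871 only validates the fit within [2.30, 9.95]; treat ŷ = 10.7740 with caution.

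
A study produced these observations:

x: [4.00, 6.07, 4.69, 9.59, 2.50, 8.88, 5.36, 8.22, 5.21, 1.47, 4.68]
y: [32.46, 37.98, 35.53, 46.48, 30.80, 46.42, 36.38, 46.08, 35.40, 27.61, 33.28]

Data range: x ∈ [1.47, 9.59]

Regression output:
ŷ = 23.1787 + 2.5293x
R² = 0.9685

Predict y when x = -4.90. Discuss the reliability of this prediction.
ŷ = 10.7851 (extrapolation — x = -4.90 lies outside [1.47, 9.59], so reliability is low).

Prediction calculation:
ŷ = 23.1787 + 2.5293 × (-4.90)
ŷ = 10.7851

Reliability:
- Data range: x ∈ [1.47, 9.59]
- Prediction point: x = -4.90 is 6.37 units below the observed range → this is EXTRAPOLATION, not interpolation

Why that matters here:
- The standard error of prediction grows with (x − x̄)², and x = -4.90 is far from x̄ = 5.52
- Real relationships often flatten, saturate, or turn nonlinear at extremes

The R² = 0.9685 only validates the fit within [1.47, 9.59]; treat ŷ = 10.7851 with caution.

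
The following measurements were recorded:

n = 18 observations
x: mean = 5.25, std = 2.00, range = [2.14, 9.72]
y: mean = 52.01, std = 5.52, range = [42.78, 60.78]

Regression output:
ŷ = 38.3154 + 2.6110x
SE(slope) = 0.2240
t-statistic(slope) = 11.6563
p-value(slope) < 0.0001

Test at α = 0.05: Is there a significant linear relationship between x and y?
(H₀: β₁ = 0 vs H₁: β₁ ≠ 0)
p-value < 0.0001 < α = 0.05, so we reject H₀. The relationship is significant.

Hypothesis test for the slope coefficient:

H₀: β₁ = 0 (no linear relationship)
H₁: β₁ ≠ 0 (linear relationship exists)

Test statistic: t = β̂₁ / SE(β̂₁) = 2.6110 / 0.2240 = 11.6563

p < 0.0001: how often a slope estimate this far from 0 (in SE units) would arise by chance if β₁ were truly 0.

Decision rule: reject H₀ if p-value < α.
p-value < 0.0001 < α = 0.05 → reject H₀.

There is sufficient evidence at the 5% significance level to conclude that a linear relationship exists between x and y.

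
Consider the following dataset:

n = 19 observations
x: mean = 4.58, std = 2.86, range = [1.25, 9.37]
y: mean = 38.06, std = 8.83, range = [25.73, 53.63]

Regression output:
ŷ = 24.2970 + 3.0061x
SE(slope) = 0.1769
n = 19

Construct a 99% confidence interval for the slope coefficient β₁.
The 99% CI for β₁ is (2.4934, 3.5188)

Confidence interval for the slope:

The 99% CI for β₁ is: β̂₁ ± t*(α/2, n-2) × SE(β̂₁)

Step 1: Find critical t-value
- Confidence level = 0.99
- Degrees of freedom = n - 2 = 19 - 2 = 17
- t*(α/2, 17) = 2.8982

Step 2: Calculate margin of error
Margin = 2.8982 × 0.1769 = 0.5127

Step 3: Construct interval
CI = 3.0061 ± 0.5127
CI = (2.4934, 3.5188)

Interpretation: each one-unit increase in x is associated with a change in mean y of between 2.4934 and 3.5188, with 99% confidence.
The interval does not include 0, suggesting a significant linear relationship.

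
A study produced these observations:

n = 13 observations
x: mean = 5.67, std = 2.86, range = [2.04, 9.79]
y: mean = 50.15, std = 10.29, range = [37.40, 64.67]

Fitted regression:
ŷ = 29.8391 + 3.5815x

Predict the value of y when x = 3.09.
ŷ = 40.9059

To predict y for x = 3.09, substitute into the regression equation:

ŷ = 29.8391 + 3.5815 × 3.09
ŷ = 29.8391 + 11.0668
ŷ = 40.9059

This is a point prediction; actual observations scatter around it by roughly the residual standard deviation.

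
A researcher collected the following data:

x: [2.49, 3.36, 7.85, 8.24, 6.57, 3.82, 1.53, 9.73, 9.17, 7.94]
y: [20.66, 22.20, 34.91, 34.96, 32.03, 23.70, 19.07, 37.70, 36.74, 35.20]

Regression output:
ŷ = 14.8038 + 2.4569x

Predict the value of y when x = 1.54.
ŷ = 18.5874

To predict y for x = 1.54, substitute into the regression equation:

ŷ = 14.8038 + 2.4569 × 1.54
ŷ = 14.8038 + 3.7836
ŷ = 18.5874

This is a point prediction; actual observations scatter around it by roughly the residual standard deviation.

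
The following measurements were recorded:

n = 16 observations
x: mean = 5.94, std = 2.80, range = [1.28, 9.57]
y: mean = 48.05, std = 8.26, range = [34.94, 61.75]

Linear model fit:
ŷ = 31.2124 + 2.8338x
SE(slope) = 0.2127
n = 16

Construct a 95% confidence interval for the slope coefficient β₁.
The 95% CI for β₁ is (2.3776, 3.2900)

Confidence interval for the slope:

The 95% CI for β₁ is: β̂₁ ± t*(α/2, n-2) × SE(β̂₁)

Step 1: Find critical t-value
- Confidence level = 0.95
- Degrees of freedom = n - 2 = 16 - 2 = 14
- t*(α/2, 14) = 2.1448

Step 2: Calculate margin of error
Margin = 2.1448 × 0.2127 = 0.4562

Step 3: Construct interval
CI = 2.8338 ± 0.4562
CI = (2.3776, 3.2900)

Interpretation: intervals built this way capture the true β₁ in 95% of repeated samples; here the plausible range for the per-unit effect of x on y is 2.3776 to 3.2900.
The interval does not include 0, suggesting a significant linear relationship.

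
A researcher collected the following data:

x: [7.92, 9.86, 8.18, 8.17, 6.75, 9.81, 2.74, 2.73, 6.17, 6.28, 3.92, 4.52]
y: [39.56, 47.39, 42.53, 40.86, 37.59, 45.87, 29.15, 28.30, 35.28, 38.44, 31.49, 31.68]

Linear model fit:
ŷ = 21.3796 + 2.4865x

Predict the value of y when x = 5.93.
ŷ = 36.1245

x = 5.93 lies inside the observed range [2.73, 9.86], so the fitted equation applies directly:

ŷ = 21.3796 + 2.4865 × 5.93
ŷ = 21.3796 + 14.7449
ŷ = 36.1245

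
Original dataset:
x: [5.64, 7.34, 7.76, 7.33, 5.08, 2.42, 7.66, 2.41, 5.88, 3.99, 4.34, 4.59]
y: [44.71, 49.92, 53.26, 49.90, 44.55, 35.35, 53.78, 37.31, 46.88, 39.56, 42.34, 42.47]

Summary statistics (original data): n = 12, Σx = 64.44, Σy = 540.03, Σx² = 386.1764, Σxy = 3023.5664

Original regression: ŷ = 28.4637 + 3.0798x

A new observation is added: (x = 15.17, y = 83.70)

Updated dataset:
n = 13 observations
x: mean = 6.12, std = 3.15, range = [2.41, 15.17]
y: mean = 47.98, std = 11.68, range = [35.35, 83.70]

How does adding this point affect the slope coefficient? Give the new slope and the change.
New slope β₁ = 3.6780 versus 3.0798 before: a change of +0.5982 (+19.4%).

x = 15.17 lies well outside the original x-range [2.41, 7.76] (x̄ ≈ 5.37), so this observation has high leverage and can move the slope substantially.

Step 1: Update the sums with the new point (n goes from 12 to 13)
Σx  = 64.44 + 15.17 = 79.61
Σy  = 540.03 + 83.70 = 623.73
Σx² = 386.1764 + 15.17² = 386.1764 + 230.1289 = 616.3053
Σxy = 3023.5664 + 15.17×83.70 = 3023.5664 + 1269.7290 = 4293.2954

Step 2: Recompute the slope with b₁ = (nΣxy − ΣxΣy) / (nΣx² − (Σx)²)
Numerator   = 13×4293.2954 − 79.61×623.73 = 55812.8402 − 49655.1453 = 6157.6949
Denominator = 13×616.3053 − 79.61² = 8011.9689 − 6337.7521 = 1674.2168
b₁(new) = 6157.6949 / 1674.2168 = 3.6780

(Same formula on the original sums: (12×3023.5664 − 64.44×540.03) / (12×386.1764 − 64.44²) = 1483.2636 / 481.6032 = 3.0798, matching the given fit.)

Step 3: Change in slope
Δβ₁ = 3.6780 − 3.0798 = +0.5982
Relative change = +0.5982 / 3.0798 × 100% = +19.4%
→ the slope increases when the point is added.

Because the point sits above the extension of the original line at a high-leverage x, it tilts the fit up.
In practice: refit with and without it and report both if conclusions differ.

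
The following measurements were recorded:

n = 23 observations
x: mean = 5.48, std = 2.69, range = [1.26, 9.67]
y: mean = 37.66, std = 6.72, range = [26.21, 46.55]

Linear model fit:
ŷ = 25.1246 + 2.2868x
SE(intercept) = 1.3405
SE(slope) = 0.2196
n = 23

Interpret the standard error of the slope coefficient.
SE(β̂₁) = 0.2196 is the estimated standard deviation of the slope estimate across repeated samples; relative to β̂₁ = 2.2868 that is 9.6%, a precise estimate.

What SE measures:
- The standard error quantifies the sampling variability of the coefficient estimate
- It is the estimated standard deviation of β̂₁ across hypothetical repeated samples of the same size
- Smaller SE → more precise estimate

Relative precision:
- SE / |β̂₁| = 0.2196 / 2.2868 = 9.6%
- Rule of thumb (under 20%: precise; 20% to under 50%: moderately precise; 50% or more: imprecise) → precise

Link to the t-test: t = β̂₁ / SE(β̂₁) = 2.2868 / 0.2196 = 10.4135, the statistic for H₀: β₁ = 0.

What drives SE(β̂₁): more residual scatter → larger SE.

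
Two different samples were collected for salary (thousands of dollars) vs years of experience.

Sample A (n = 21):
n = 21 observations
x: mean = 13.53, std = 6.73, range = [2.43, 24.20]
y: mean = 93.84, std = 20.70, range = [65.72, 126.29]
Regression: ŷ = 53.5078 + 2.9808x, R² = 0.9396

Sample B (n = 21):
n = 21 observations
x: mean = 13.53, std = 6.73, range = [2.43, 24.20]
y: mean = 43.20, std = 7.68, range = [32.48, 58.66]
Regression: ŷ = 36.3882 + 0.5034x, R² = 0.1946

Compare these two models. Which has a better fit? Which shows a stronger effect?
Model A has the better fit (R² = 0.9396 vs 0.1946). Model A shows the stronger effect (|β₁| = 2.9808 vs 0.5034).

Model Comparison:

Goodness of fit (R²):
- Model A: R² = 0.9396 → 93.96% of variance in salary explained
- Model B: R² = 0.1946 → 19.46% of variance in salary explained
- 0.9396 > 0.1946 → Model A has the better fit

Strength of effect — compare |β₁|:
- Model A: β₁ = 2.9808 → predicted salary rises 2.9808 thousand dollars per additional year of experience
- Model B: β₁ = 0.5034 → predicted salary rises 0.5034 thousand dollars per additional year of experience
- |2.9808| > |0.5034| → Model A shows the stronger marginal effect

Note: A steeper slope doesn't make a better model if the scatter around the line is large.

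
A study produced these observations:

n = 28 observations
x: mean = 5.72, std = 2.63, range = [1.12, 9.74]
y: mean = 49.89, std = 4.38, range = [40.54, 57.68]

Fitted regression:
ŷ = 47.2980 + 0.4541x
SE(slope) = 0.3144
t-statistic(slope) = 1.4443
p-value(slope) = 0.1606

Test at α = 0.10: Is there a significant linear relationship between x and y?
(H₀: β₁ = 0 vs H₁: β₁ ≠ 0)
Fail to reject H₀: p-value = 0.1606 ≥ α = 0.10. The linear relationship is not significant at the 10% level.

Hypothesis test for the slope coefficient:

H₀: β₁ = 0 (no linear relationship)
H₁: β₁ ≠ 0 (linear relationship exists)

Test statistic: t = β̂₁ / SE(β̂₁) = 0.4541 / 0.3144 = 1.4443

With df = 26, the two-sided p-value for |t| = 1.4443 is 0.1606.

Decision rule: reject H₀ if p-value < α.
p-value = 0.1606 ≥ α = 0.10 → fail to reject H₀.

There is not sufficient evidence at the 10% significance level to conclude that a linear relationship exists between x and y.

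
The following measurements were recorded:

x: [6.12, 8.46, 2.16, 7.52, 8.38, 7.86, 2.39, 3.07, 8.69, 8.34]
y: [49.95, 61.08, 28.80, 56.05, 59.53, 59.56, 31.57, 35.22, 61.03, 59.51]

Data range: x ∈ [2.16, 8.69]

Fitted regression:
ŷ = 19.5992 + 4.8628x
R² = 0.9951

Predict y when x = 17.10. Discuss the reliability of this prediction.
ŷ = 102.7531 (extrapolation — x = 17.10 lies outside [2.16, 8.69], so reliability is low).

Prediction calculation:
ŷ = 19.5992 + 4.8628 × 17.10
ŷ = 102.7531

Reliability:
- Data range: x ∈ [2.16, 8.69]
- Prediction point: x = 17.10 is 8.41 units above the observed range → this is EXTRAPOLATION, not interpolation

Why that matters here:
- Real relationships often flatten, saturate, or turn nonlinear at extremes
- The linear relationship may not hold outside the observed range
- There are no observations near this x to validate the fitted line there

The R² = 0.9951 only validates the fit within [2.16, 8.69]; treat ŷ = 102.7531 with caution.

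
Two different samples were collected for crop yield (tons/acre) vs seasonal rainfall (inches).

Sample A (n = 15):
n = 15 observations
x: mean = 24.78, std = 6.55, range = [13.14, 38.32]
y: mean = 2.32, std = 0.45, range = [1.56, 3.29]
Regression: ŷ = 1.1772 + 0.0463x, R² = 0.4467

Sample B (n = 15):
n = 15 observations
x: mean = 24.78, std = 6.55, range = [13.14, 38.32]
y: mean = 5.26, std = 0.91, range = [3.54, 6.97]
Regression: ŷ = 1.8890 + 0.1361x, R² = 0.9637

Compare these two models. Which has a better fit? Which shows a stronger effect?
Model B has the better fit (R² = 0.9637 vs 0.4467). Model B shows the stronger effect (|β₁| = 0.1361 vs 0.0463).

Model Comparison:

Fit — compare R²:
- Model A: R² = 0.4467 → 44.67% of variance in crop yield explained
- Model B: R² = 0.9637 → 96.37% of variance in crop yield explained
- 0.9637 > 0.4467 → Model B has the better fit

Effect size (slope magnitude):
- Model A: β₁ = 0.0463 → predicted crop yield rises 0.0463 tons/acre per additional inch of rainfall
- Model B: β₁ = 0.1361 → predicted crop yield rises 0.1361 tons/acre per additional inch of rainfall
- |0.0463| < |0.1361| → Model B shows the stronger marginal effect

Notes:
- A steeper slope doesn't make a better model if the scatter around the line is large.
- The two samples could reflect different populations, time periods, or measurement quality.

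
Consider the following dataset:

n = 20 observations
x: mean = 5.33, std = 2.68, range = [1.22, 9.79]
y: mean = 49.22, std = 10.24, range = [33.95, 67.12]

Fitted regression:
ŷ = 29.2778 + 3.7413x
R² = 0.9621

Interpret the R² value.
About 96.21% of the variability in y is accounted for by the regression on x (R² = 0.9621) — a strong linear fit.

The coefficient of determination R² is the fraction of the total variation in y that the fitted line accounts for.

Here R² = 0.9621:
- Explained: 96.21% of the variation in y
- Unexplained (residual): 100% − 96.21% = 3.79%
- Rule of thumb (below 0.3 weak; 0.3 to below 0.7 moderate; 0.7 and above strong) → strong

Equivalently, for simple linear regression R² = r², so |r| = √0.9621 ≈ 0.9809.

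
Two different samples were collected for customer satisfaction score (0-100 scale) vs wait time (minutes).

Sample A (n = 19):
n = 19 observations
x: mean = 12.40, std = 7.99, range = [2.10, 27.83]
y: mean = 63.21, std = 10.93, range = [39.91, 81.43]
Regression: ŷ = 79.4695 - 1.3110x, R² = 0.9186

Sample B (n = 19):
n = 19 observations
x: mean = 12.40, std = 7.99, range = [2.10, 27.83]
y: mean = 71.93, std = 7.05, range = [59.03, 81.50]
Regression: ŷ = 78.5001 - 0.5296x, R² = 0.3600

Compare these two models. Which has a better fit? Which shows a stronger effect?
Model A has the better fit (R² = 0.9186 vs 0.3600). Model A shows the stronger effect (|β₁| = 1.3110 vs 0.5296).

Model Comparison:

Which explains more variance? (R²)
- Model A: R² = 0.9186 → 91.86% of variance in satisfaction score explained
- Model B: R² = 0.3600 → 36.00% of variance in satisfaction score explained
- 0.9186 > 0.3600 → Model A has the better fit

Strength of effect — compare |β₁|:
- Model A: β₁ = -1.3110 → predicted satisfaction score falls 1.3110 points per additional minute of wait time
- Model B: β₁ = -0.5296 → predicted satisfaction score falls 0.5296 points per additional minute of wait time
- |-1.3110| > |-0.5296| → Model A shows the stronger marginal effect

Notes:
- The two samples could reflect different populations, time periods, or measurement quality.
- A steeper slope doesn't make a better model if the scatter around the line is large.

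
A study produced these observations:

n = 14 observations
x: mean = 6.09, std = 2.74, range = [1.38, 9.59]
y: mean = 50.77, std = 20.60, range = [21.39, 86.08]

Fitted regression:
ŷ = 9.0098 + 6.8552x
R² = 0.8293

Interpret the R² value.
About 82.93% of the variability in y is accounted for by the regression on x (R² = 0.8293) — a strong linear fit.

The coefficient of determination R² is the fraction of the total variation in y that the fitted line accounts for.

Here R² = 0.8293:
- Explained: 82.93% of the variation in y
- Unexplained (residual): 100% − 82.93% = 17.07%
- Rule of thumb (below 0.3 weak; 0.3 to below 0.7 moderate; 0.7 and above strong) → strong

Equivalently, for simple linear regression R² = r², so |r| = √0.8293 ≈ 0.9107.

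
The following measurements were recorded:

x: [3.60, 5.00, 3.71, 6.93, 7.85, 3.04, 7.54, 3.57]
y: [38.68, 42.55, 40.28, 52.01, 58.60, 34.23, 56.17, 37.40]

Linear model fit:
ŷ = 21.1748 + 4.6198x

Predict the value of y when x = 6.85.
ŷ = 52.8204

To predict y for x = 6.85, substitute into the regression equation:

ŷ = 21.1748 + 4.6198 × 6.85
ŷ = 21.1748 + 31.6456
ŷ = 52.8204

This is the fitted mean response at that x — an individual observation would come with a wider prediction interval.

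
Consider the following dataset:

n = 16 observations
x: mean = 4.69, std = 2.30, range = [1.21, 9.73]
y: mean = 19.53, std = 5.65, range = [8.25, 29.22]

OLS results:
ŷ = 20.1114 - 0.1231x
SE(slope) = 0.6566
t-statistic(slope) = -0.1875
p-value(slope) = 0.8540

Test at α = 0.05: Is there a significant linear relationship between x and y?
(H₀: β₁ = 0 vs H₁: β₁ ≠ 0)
Fail to reject H₀: p-value = 0.8540 ≥ α = 0.05. The linear relationship is not significant at the 5% level.

Hypothesis test for the slope coefficient:

H₀: β₁ = 0 (no linear relationship)
H₁: β₁ ≠ 0 (linear relationship exists)

Test statistic: t = β̂₁ / SE(β̂₁) = -0.1231 / 0.6566 = -0.1875

The p-value (0.8540) is the probability, under H₀, of a t-statistic at least as extreme as |t| = 0.1875 (two-sided, df = n − 2 = 14).

Decision rule: reject H₀ if p-value < α.
p-value = 0.8540 ≥ α = 0.05 → fail to reject H₀.

At α = 0.05 the data do not provide convincing evidence of a nonzero slope.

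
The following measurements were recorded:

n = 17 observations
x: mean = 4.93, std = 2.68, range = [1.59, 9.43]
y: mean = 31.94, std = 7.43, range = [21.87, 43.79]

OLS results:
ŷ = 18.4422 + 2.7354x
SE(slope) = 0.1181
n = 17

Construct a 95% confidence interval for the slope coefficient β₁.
The 95% CI for β₁ is (2.4837, 2.9871)

Confidence interval for the slope:

The 95% CI for β₁ is: β̂₁ ± t*(α/2, n-2) × SE(β̂₁)

Step 1: Find critical t-value
- Confidence level = 0.95
- Degrees of freedom = n - 2 = 17 - 2 = 15
- t*(α/2, 15) = 2.1314

Step 2: Calculate margin of error
Margin = 2.1314 × 0.1181 = 0.2517

Step 3: Construct interval
CI = 2.7354 ± 0.2517
CI = (2.4837, 2.9871)

Interpretation: each one-unit increase in x is associated with a change in mean y of between 2.4837 and 2.9871, with 95% confidence.
Since 0 is outside the interval, a two-sided test at α = 0.05 would reject H₀: β₁ = 0.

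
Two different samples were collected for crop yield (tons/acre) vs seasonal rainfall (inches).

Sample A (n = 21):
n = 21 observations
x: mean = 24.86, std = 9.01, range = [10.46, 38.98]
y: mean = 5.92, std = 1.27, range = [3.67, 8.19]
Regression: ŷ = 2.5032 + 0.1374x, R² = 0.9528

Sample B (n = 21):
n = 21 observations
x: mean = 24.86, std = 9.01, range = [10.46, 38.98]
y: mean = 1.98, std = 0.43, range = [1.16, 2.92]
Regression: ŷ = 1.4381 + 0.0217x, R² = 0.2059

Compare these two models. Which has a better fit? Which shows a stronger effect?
Model A has the better fit (R² = 0.9528 vs 0.2059). Model A shows the stronger effect (|β₁| = 0.1374 vs 0.0217).

Model Comparison:

Goodness of fit (R²):
- Model A: R² = 0.9528 → 95.28% of variance in crop yield explained
- Model B: R² = 0.2059 → 20.59% of variance in crop yield explained
- 0.9528 > 0.2059 → Model A has the better fit

Strength of effect — compare |β₁|:
- Model A: β₁ = 0.1374 → predicted crop yield rises 0.1374 tons/acre per additional inch of rainfall
- Model B: β₁ = 0.0217 → predicted crop yield rises 0.0217 tons/acre per additional inch of rainfall
- |0.1374| > |0.0217| → Model A shows the stronger marginal effect

Note: A steeper slope doesn't make a better model if the scatter around the line is large.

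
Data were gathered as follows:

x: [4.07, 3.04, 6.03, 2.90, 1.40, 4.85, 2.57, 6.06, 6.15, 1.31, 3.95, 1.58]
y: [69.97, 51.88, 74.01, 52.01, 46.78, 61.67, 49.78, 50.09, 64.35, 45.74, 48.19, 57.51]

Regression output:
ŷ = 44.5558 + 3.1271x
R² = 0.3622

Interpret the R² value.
The model explains 36.22% of the variance in y (R² = 0.3622), leaving 63.78% unexplained; the fit is moderate.

The coefficient of determination R² is the fraction of the total variation in y that the fitted line accounts for.

Here R² = 0.3622:
- Explained: 36.22% of the variation in y
- Unexplained (residual): 100% − 36.22% = 63.78%
- Rule of thumb (below 0.3 weak; 0.3 to below 0.7 moderate; 0.7 and above strong) → moderate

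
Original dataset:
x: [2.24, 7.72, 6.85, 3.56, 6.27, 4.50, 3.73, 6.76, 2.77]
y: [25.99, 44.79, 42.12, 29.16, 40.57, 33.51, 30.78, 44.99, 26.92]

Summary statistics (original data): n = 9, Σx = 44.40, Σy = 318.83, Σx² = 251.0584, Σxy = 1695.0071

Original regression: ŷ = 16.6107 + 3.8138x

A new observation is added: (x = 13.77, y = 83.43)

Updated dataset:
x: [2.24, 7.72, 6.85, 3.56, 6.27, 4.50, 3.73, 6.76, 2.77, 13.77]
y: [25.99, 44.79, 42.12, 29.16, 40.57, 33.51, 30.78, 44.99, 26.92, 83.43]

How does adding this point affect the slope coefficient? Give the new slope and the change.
The slope changes from 3.8138 to 4.9258 (change of +1.1120, or +29.2%).

The new point has HIGH LEVERAGE: x = 13.77 is far from the original mean x̄ = 44.40/9 ≈ 4.93 (original range [2.24, 7.72]).

Step 1: Update the sums with the new point (n goes from 9 to 10)
Σx  = 44.40 + 13.77 = 58.17
Σy  = 318.83 + 83.43 = 402.26
Σx² = 251.0584 + 13.77² = 251.0584 + 189.6129 = 440.6713
Σxy = 1695.0071 + 13.77×83.43 = 1695.0071 + 1148.8311 = 2843.8382

Step 2: Recompute the slope with b₁ = (nΣxy − ΣxΣy) / (nΣx² − (Σx)²)
Numerator   = 10×2843.8382 − 58.17×402.26 = 28438.3820 − 23399.4642 = 5038.9178
Denominator = 10×440.6713 − 58.17² = 4406.7130 − 3383.7489 = 1022.9641
b₁(new) = 5038.9178 / 1022.9641 = 4.9258

(Same formula on the original sums: (9×1695.0071 − 44.40×318.83) / (9×251.0584 − 44.40²) = 1099.0119 / 288.1656 = 3.8138, matching the given fit.)

Step 3: Change in slope
Δβ₁ = 4.9258 − 3.8138 = +1.1120
Relative change = +1.1120 / 3.8138 × 100% = +29.2%
→ the slope increases when the point is added.

A high-leverage point only changes the slope if it is off the original line; here y = 83.43 is above the original trend, so the slope increases.
In practice: investigate whether it comes from the same population as the rest of the sample.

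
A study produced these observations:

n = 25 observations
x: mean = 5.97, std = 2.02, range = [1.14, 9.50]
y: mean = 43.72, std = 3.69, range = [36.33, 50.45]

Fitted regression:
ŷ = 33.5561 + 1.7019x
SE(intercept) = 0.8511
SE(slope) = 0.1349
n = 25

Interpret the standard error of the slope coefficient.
SE(slope) = 0.1349 measures the uncertainty in the estimated slope. The coefficient is estimated precisely (SE/|β̂₁| = 7.9%).

SE(β̂₁) = s / √Sxx, where s is the residual standard deviation and Sxx = Σ(x − x̄)². It is the yardstick for how far β̂₁ = 1.7019 could plausibly be from the true slope.

Relative precision:
- SE / |β̂₁| = 0.1349 / 1.7019 = 7.9%
- Rule of thumb (under 20%: precise; 20% to under 50%: moderately precise; 50% or more: imprecise) → precise

Link to interval estimation: a confidence interval for β₁ is β̂₁ ± t* × 0.1349, so SE sets the half-width per unit of t*.

What drives SE(β̂₁): more residual scatter → larger SE.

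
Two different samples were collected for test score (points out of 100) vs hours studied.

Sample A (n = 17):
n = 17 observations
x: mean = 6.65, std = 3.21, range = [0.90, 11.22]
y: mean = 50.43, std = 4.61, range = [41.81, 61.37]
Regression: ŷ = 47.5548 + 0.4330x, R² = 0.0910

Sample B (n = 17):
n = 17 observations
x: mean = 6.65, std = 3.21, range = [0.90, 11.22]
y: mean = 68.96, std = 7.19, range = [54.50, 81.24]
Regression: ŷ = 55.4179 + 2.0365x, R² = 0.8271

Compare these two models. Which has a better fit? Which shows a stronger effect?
Model B has the better fit (R² = 0.8271 vs 0.0910). Model B shows the stronger effect (|β₁| = 2.0365 vs 0.4330).

Model Comparison:

Which explains more variance? (R²)
- Model A: R² = 0.0910 → 9.10% of variance in test score explained
- Model B: R² = 0.8271 → 82.71% of variance in test score explained
- 0.8271 > 0.0910 → Model B has the better fit

Which has the larger per-hour effect? (|β₁|)
- Model A: β₁ = 0.4330 → predicted test score rises 0.4330 points per additional hour of study time
- Model B: β₁ = 2.0365 → predicted test score rises 2.0365 points per additional hour of study time
- |0.4330| < |2.0365| → Model B shows the stronger marginal effect

Note: A steeper slope doesn't make a better model if the scatter around the line is large.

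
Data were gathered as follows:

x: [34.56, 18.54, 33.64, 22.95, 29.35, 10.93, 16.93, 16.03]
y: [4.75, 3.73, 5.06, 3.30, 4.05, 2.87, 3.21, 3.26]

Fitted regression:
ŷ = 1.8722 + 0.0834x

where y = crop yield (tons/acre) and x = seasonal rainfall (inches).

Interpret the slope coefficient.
An increase of one inch in rainfall is associated with a 0.0834 tons/acre increase in predicted crop yield.

β₁ = 0.0834 is the change in predicted crop yield (tons/acre) per additional inch of rainfall.

Interpretation:
- Rainfall up by 1 inch → predicted crop yield increases by 0.0834 tons/acre
- The effect is assumed constant over the observed range of x (linearity)
- The sign (+) gives the direction; the magnitude 0.0834 gives the size of the effect per inch

(β₀ = 1.8722 is the fitted value at x = 0 and is not part of the slope interpretation.)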